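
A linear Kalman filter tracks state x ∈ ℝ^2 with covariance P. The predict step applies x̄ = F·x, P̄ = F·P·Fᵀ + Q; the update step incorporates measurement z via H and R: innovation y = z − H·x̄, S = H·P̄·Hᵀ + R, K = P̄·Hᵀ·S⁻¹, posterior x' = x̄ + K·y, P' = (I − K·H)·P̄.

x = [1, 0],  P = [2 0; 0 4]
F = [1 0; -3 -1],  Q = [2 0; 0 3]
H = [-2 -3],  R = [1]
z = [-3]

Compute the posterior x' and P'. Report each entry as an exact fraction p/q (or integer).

x̄ = F·x = [1, -3]
P̄ = F·P·Fᵀ + Q = [4 -6; -6 25]
y = z − H·x̄ = [-10]
S = H·P̄·Hᵀ + R = [170]
K = P̄·Hᵀ·S⁻¹ = [1/17; -63/170]
x' = x̄ + K·y = [7/17, 12/17]
P' = (I − K·H)·P̄ = [58/17 -39/17; -39/17 281/170]

x' = [7/17, 12/17]
P' = [58/17 -39/17; -39/17 281/170]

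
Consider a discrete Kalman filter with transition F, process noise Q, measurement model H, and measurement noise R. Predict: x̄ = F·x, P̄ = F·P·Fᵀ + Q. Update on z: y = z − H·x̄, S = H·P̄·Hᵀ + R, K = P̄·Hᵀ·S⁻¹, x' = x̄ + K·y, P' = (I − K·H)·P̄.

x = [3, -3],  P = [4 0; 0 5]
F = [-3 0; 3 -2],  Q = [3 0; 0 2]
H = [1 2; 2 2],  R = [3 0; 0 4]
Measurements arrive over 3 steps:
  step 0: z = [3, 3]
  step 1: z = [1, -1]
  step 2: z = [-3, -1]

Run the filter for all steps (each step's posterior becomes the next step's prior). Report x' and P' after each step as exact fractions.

step 0: x' = [-2583/2342, 2787/1171], P' = [6879/1171 -4938/1171; -4938/1171 4038/1171]
step 1: x' = [-4343211/1949158, 1540435/974579], P' = [4726203/974579 -3510282/974579; -3510282/974579 3007515/974579]
step 2: x' = [3076735113/1380266222, -1865387889/690133111], P' = [3292519827/690133111 -2445179082/690133111; -2445179082/690133111 2099424507/690133111]

step 0: x̄ = F·x = [-9, 15]
step 0: P̄ = F·P·Fᵀ + Q = [39 -36; -36 58]
step 0: y = z − H·x̄ = [-18, -9]
step 0: S = H·P̄·Hᵀ + R = [130 94; 94 104]
step 0: K = P̄·Hᵀ·S⁻¹ = [-999/1171 1941/2342; 1046/1171 -450/1171]
step 0: x' = x̄ + K·y = [-2583/2342, 2787/1171]
step 0: P' = (I − K·H)·P̄ = [6879/1171 -4938/1171; -4938/1171 4038/1171]
step 1: x̄ = F·x = [7749/2342, -18897/2342]
step 1: P̄ = F·P·Fᵀ + Q = [65424/1171 -91539/1171; -91539/1171 139661/1171]
step 1: y = z − H·x̄ = [32387/2342, 9977/1171]
step 1: S = H·P̄·Hᵀ + R = [261425/1171 140258/1171; 140258/1171 92712/1171]
step 1: K = P̄·Hᵀ·S⁻¹ = [-764787/974579 1215921/1949158; 834916/974579 -502767/1949158]
step 1: x' = x̄ + K·y = [-4343211/1949158, 1540435/974579]
step 1: P' = (I − K·H)·P̄ = [4726203/974579 -3510282/974579; -3510282/974579 3007515/974579]
step 2: x̄ = F·x = [13029633/1949158, -19191373/1949158]
step 2: P̄ = F·P·Fᵀ + Q = [45459564/974579 -63597519/974579; -63597519/974579 98638429/974579]
step 2: y = z − H·x̄ = [19505639/1949158, 5187161/974579]
step 2: S = H·P̄·Hᵀ + R = [188546941/974579 103887730/974579; 103887730/974579 71510136/974579]
step 2: K = P̄·Hᵀ·S⁻¹ = [-532612779/690133111 847340745/1380266222; 584556644/690133111 -345754575/1380266222]
step 2: x' = x̄ + K·y = [3076735113/1380266222, -1865387889/690133111]
step 2: P' = (I − K·H)·P̄ = [3292519827/690133111 -2445179082/690133111; -2445179082/690133111 2099424507/690133111]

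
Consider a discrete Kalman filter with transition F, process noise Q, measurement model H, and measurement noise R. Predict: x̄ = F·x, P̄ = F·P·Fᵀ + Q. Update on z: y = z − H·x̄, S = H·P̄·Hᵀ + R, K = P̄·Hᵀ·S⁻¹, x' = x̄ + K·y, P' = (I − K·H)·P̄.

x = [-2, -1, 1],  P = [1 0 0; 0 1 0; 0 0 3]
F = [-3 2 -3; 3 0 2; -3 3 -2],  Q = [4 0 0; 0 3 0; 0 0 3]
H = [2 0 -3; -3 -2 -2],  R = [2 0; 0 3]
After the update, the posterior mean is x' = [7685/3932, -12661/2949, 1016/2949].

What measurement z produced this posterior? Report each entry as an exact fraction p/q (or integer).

x̄ = F·x = [1, -4, 1]
P̄ = F·P·Fᵀ + Q = [44 -27 33; -27 24 -21; 33 -21 33]
S = H·P̄·Hᵀ + R = [79 81; 81 531]
K = P̄·Hᵀ·S⁻¹ = [647/3932 -1165/3932; -36/983 433/2949; -210/983 -587/2949]
x' − x̄ = [3753/3932, -865/2949, -1933/2949] = K·y
y = (KᵀK)⁻¹·Kᵀ·(x' − x̄) = [4, -1]
z = y + H·x̄ = [4, -1] + [-1, 3] = [3, 2]

z = [3, 2]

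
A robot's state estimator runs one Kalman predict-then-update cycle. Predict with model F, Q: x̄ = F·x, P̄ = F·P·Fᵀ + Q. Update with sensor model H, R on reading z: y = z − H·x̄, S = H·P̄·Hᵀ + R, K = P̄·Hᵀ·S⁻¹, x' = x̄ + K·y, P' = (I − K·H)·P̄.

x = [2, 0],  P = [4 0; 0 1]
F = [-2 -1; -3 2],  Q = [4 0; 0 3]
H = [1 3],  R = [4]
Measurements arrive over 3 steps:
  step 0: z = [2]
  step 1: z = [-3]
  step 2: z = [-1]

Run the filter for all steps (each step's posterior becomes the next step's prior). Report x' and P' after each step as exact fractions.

step 0: x̄ = F·x = [-4, -6]
step 0: P̄ = F·P·Fᵀ + Q = [21 22; 22 43]
step 0: y = z − H·x̄ = [24]
step 0: S = H·P̄·Hᵀ + R = [544]
step 0: K = P̄·Hᵀ·S⁻¹ = [87/544; 151/544]
step 0: x' = x̄ + K·y = [-11/68, 45/68]
step 0: P' = (I − K·H)·P̄ = [3855/544 -1169/544; -1169/544 591/544]
step 1: x̄ = F·x = [-23/68, 123/68]
step 1: P̄ = F·P·Fᵀ + Q = [13511/544 23117/544; 23117/544 52719/544]
step 1: y = z − H·x̄ = [-275/34]
step 1: S = H·P̄·Hᵀ + R = [157215/136]
step 1: K = P̄·Hᵀ·S⁻¹ = [41431/314430; 90637/314430]
step 1: x' = x̄ + K·y = [-88291/62886, -32869/62886]
step 1: P' = (I − K·H)·P̄ = [2997089/628860 -888547/628860; -888547/628860 537881/628860]
step 2: x̄ = F·x = [69817/20962, 199135/62886]
step 2: P̄ = F·P·Fᵀ + Q = [3829163/209620 5931773/209620; 5931773/209620 41674469/628860]
step 2: y = z − H·x̄ = [-144957/10481]
step 2: S = H·P̄·Hᵀ + R = [41320422/52405]
step 2: K = P̄·Hᵀ·S⁻¹ = [982931/7512804; 23803121/82640844]
step 2: x' = x̄ + K·y = [3809369/2504268, -22505749/27546948]
step 2: P' = (I − K·H)·P̄ = [71676151/15025608 -21270901/15025608; -21270901/15025608 141468293/165281688]

step 0: x' = [-11/68, 45/68], P' = [3855/544 -1169/544; -1169/544 591/544]
step 1: x' = [-88291/62886, -32869/62886], P' = [2997089/628860 -888547/628860; -888547/628860 537881/628860]
step 2: x' = [3809369/2504268, -22505749/27546948], P' = [71676151/15025608 -21270901/15025608; -21270901/15025608 141468293/165281688]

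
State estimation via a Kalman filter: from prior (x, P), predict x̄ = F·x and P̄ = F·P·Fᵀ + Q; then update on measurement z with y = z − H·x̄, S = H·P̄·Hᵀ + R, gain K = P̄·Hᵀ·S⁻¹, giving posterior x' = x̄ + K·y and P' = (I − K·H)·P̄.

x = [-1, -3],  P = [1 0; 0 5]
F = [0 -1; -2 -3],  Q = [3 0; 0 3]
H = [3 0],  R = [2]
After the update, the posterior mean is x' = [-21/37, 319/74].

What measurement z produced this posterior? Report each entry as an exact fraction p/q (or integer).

x̄ = F·x = [3, 11]
P̄ = F·P·Fᵀ + Q = [8 15; 15 52]
S = H·P̄·Hᵀ + R = [74]
K = P̄·Hᵀ·S⁻¹ = [12/37; 45/74]
x' − x̄ = [-132/37, -495/74] = K·y
y = (KᵀK)⁻¹·Kᵀ·(x' − x̄) = [-11]
z = y + H·x̄ = [-11] + [9] = [-2]

z = [-2]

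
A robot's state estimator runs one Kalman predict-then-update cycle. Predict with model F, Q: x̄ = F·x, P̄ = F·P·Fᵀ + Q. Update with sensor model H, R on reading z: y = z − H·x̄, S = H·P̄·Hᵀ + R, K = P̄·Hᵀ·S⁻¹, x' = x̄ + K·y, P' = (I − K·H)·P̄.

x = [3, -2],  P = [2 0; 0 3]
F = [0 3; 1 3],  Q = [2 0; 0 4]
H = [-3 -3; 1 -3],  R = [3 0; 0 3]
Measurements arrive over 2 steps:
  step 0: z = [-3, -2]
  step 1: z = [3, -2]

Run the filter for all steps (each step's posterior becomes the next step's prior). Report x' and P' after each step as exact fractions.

step 0: x̄ = F·x = [-6, -3]
step 0: P̄ = F·P·Fᵀ + Q = [29 27; 27 33]
step 0: y = z − H·x̄ = [-30, -5]
step 0: S = H·P̄·Hᵀ + R = [1047 372; 372 167]
step 0: K = P̄·Hᵀ·S⁻¹ = [-264/1105 244/1105; -84/935 -216/935]
step 0: x' = x̄ + K·y = [14/221, 159/187]
step 0: P' = (I − K·H)·P̄ = [381/1105 -9/85; -9/85 183/935]
step 1: x̄ = F·x = [477/187, 6355/2431]
step 1: P̄ = F·P·Fᵀ + Q = [3517/935 270/187; 270/187 13300/2431]
step 1: y = z − H·x̄ = [44961/2431, 8002/2431]
step 1: S = H·P̄·Hᵀ + R = [1362354/12155 566637/12155; 566637/12155 575386/12155]
step 1: K = P̄·Hᵀ·S⁻¹ = [-2887413/12691675 2690671/12691675; -46054/507667 -115182/507667]
step 1: x' = x̄ + K·y = [-12171596/12691675, 96217/507667]
step 1: P' = (I − K·H)·P̄ = [4183563/12691675 -51846/507667; -51846/507667 97900/507667]

step 0: x' = [14/221, 159/187], P' = [381/1105 -9/85; -9/85 183/935]
step 1: x' = [-12171596/12691675, 96217/507667], P' = [4183563/12691675 -51846/507667; -51846/507667 97900/507667]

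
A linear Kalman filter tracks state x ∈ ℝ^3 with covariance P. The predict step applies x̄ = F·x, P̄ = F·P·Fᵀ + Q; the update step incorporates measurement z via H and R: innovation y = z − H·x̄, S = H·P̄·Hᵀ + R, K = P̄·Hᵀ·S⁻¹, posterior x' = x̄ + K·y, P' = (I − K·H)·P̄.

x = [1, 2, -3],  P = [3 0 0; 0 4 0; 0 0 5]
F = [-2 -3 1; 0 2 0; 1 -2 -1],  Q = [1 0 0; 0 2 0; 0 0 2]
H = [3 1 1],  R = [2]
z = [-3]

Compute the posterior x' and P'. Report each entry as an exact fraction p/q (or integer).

x' = [-424/217, -6/31, 91/31]
P' = [635/434 11/31 -251/62; 11/31 208/31 -251/31; -251/62 -251/31 1269/62]

x̄ = F·x = [-11, 4, 0]
P̄ = F·P·Fᵀ + Q = [54 -24 13; -24 18 -16; 13 -16 26]
y = z − H·x̄ = [26]
S = H·P̄·Hᵀ + R = [434]
K = P̄·Hᵀ·S⁻¹ = [151/434; -5/31; 7/62]
x' = x̄ + K·y = [-424/217, -6/31, 91/31]
P' = (I − K·H)·P̄ = [635/434 11/31 -251/62; 11/31 208/31 -251/31; -251/62 -251/31 1269/62]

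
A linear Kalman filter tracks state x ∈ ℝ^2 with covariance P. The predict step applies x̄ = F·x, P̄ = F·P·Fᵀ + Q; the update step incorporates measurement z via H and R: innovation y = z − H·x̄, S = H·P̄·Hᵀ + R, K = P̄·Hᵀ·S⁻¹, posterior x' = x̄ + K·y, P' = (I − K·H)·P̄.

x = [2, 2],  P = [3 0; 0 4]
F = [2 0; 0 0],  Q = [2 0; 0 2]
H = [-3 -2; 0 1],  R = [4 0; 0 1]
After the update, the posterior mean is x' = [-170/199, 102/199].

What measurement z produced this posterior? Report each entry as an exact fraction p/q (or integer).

x̄ = F·x = [4, 0]
P̄ = F·P·Fᵀ + Q = [14 0; 0 2]
S = H·P̄·Hᵀ + R = [138 -4; -4 3]
K = P̄·Hᵀ·S⁻¹ = [-63/199 -84/199; -2/199 130/199]
x' − x̄ = [-966/199, 102/199] = K·y
y = (KᵀK)⁻¹·Kᵀ·(x' − x̄) = [14, 1]
z = y + H·x̄ = [14, 1] + [-12, 0] = [2, 1]

z = [2, 1]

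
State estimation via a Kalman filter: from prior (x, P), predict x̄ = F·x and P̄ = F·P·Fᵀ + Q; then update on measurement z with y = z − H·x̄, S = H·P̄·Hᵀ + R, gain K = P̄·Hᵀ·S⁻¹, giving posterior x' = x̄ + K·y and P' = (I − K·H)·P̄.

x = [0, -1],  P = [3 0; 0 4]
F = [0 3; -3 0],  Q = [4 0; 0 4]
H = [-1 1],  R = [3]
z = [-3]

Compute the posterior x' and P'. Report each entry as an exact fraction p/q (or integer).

x̄ = F·x = [-3, 0]
P̄ = F·P·Fᵀ + Q = [40 0; 0 31]
y = z − H·x̄ = [-6]
S = H·P̄·Hᵀ + R = [74]
K = P̄·Hᵀ·S⁻¹ = [-20/37; 31/74]
x' = x̄ + K·y = [9/37, -93/37]
P' = (I − K·H)·P̄ = [680/37 620/37; 620/37 1333/74]

x' = [9/37, -93/37]
P' = [680/37 620/37; 620/37 1333/74]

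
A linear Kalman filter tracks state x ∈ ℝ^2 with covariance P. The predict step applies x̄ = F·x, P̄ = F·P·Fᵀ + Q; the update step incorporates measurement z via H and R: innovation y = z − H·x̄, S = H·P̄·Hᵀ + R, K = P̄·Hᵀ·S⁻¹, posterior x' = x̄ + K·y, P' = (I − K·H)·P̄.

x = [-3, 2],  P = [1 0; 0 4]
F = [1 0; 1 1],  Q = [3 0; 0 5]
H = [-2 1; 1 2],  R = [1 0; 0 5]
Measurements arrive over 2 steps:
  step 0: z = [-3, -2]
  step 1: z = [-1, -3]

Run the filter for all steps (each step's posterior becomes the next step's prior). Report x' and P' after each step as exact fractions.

step 0: x' = [589/1138, -1785/1138], P' = [371/1138 317/1138; 317/1138 869/1138]
step 1: x' = [-94768/760793, -1004248/760793], P' = [241603/760793 201376/760793; 201376/760793 557402/760793]

step 0: x̄ = F·x = [-3, -1]
step 0: P̄ = F·P·Fᵀ + Q = [4 1; 1 10]
step 0: y = z − H·x̄ = [-8, 3]
step 0: S = H·P̄·Hᵀ + R = [23 9; 9 53]
step 0: K = P̄·Hᵀ·S⁻¹ = [-425/1138 201/1138; 235/1138 411/1138]
step 0: x' = x̄ + K·y = [589/1138, -1785/1138]
step 0: P' = (I − K·H)·P̄ = [371/1138 317/1138; 317/1138 869/1138]
step 1: x̄ = F·x = [589/1138, -598/569]
step 1: P̄ = F·P·Fᵀ + Q = [3785/1138 344/569; 344/569 3782/569]
step 1: y = z − H·x̄ = [618/569, -1611/1138]
step 1: S = H·P̄·Hᵀ + R = [10545/569 2747/569; 2747/569 42483/1138]
step 1: K = P̄·Hᵀ·S⁻¹ = [-281830/760793 128871/760793; 154650/760793 263236/760793]
step 1: x' = x̄ + K·y = [-94768/760793, -1004248/760793]
step 1: P' = (I − K·H)·P̄ = [241603/760793 201376/760793; 201376/760793 557402/760793]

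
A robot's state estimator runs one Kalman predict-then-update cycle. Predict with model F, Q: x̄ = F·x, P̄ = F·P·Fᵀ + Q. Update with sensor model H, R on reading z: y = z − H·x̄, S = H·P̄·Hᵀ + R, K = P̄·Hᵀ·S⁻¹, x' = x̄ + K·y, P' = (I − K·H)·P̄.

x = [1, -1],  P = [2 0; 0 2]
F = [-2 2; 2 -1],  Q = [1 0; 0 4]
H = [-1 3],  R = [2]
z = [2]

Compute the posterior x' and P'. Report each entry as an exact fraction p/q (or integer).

x' = [-285/217, 57/217]
P' = [880/217 258/217; 258/217 122/217]

x̄ = F·x = [-4, 3]
P̄ = F·P·Fᵀ + Q = [17 -12; -12 14]
y = z − H·x̄ = [-11]
S = H·P̄·Hᵀ + R = [217]
K = P̄·Hᵀ·S⁻¹ = [-53/217; 54/217]
x' = x̄ + K·y = [-285/217, 57/217]
P' = (I − K·H)·P̄ = [880/217 258/217; 258/217 122/217]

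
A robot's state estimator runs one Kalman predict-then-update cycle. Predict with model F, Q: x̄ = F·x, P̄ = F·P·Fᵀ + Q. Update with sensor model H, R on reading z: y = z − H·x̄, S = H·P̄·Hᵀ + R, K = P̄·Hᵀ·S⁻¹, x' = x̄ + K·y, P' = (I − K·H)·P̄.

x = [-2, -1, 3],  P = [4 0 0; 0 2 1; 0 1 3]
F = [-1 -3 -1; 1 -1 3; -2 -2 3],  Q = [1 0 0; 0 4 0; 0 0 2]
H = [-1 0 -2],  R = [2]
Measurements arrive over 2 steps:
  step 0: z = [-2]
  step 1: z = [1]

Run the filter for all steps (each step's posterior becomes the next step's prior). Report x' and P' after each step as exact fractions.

step 0: x' = [-386/107, 661/107, 315/107], P' = [2624/107 -1865/107 -1292/107; -1865/107 6465/214 939/107; -1292/107 939/107 689/107]
step 1: x' = [-3404239/221429, 18071/221429, 1589375/221429], P' = [34584470/221429 6653950/221429 -17233990/221429; 6653950/221429 3128533/221429 -3302818/221429; -17233990/221429 -3302818/221429 8698373/221429]

step 0: x̄ = F·x = [2, 8, 15]
step 0: P̄ = F·P·Fᵀ + Q = [32 -15 4; -15 31 14; 4 14 41]
step 0: y = z − H·x̄ = [30]
step 0: S = H·P̄·Hᵀ + R = [214]
step 0: K = P̄·Hᵀ·S⁻¹ = [-20/107; -13/214; -43/107]
step 0: x' = x̄ + K·y = [-386/107, 661/107, 315/107]
step 0: P' = (I − K·H)·P̄ = [2624/107 -1865/107 -1292/107; -1865/107 6465/214 939/107; -1292/107 939/107 689/107]
step 1: x̄ = F·x = [-1912/107, -102/107, 395/107]
step 1: P̄ = F·P·Fᵀ + Q = [48745/214 12785/214 2375/107; 12785/214 5659/214 2843/107; 2375/107 2843/107 19157/107]
step 1: y = z − H·x̄ = [-1015/107]
step 1: S = H·P̄·Hᵀ + R = [221429/214]
step 1: K = P̄·Hᵀ·S⁻¹ = [-58245/221429; -24157/221429; -81378/221429]
step 1: x' = x̄ + K·y = [-3404239/221429, 18071/221429, 1589375/221429]
step 1: P' = (I − K·H)·P̄ = [34584470/221429 6653950/221429 -17233990/221429; 6653950/221429 3128533/221429 -3302818/221429; -17233990/221429 -3302818/221429 8698373/221429]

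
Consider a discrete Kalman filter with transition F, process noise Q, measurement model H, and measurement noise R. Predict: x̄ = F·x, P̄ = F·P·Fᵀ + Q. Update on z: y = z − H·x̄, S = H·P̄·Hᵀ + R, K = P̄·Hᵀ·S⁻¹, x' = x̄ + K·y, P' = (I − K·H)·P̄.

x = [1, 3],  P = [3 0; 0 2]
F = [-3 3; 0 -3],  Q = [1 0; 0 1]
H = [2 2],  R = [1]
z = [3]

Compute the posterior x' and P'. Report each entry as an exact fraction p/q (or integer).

x' = [134/13, -115/13]
P' = [2246/117 -2218/117; -2218/117 2219/117]

x̄ = F·x = [6, -9]
P̄ = F·P·Fᵀ + Q = [46 -18; -18 19]
y = z − H·x̄ = [9]
S = H·P̄·Hᵀ + R = [117]
K = P̄·Hᵀ·S⁻¹ = [56/117; 2/117]
x' = x̄ + K·y = [134/13, -115/13]
P' = (I − K·H)·P̄ = [2246/117 -2218/117; -2218/117 2219/117]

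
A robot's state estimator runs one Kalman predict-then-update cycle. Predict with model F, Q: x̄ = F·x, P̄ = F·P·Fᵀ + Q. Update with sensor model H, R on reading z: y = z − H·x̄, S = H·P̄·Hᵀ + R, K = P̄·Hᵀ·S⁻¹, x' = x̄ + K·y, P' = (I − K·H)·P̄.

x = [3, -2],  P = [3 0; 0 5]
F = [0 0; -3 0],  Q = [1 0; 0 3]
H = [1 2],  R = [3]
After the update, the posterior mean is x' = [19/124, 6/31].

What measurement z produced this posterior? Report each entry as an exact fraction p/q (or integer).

z = [1]

x̄ = F·x = [0, -9]
P̄ = F·P·Fᵀ + Q = [1 0; 0 30]
S = H·P̄·Hᵀ + R = [124]
K = P̄·Hᵀ·S⁻¹ = [1/124; 15/31]
x' − x̄ = [19/124, 285/31] = K·y
y = (KᵀK)⁻¹·Kᵀ·(x' − x̄) = [19]
z = y + H·x̄ = [19] + [-18] = [1]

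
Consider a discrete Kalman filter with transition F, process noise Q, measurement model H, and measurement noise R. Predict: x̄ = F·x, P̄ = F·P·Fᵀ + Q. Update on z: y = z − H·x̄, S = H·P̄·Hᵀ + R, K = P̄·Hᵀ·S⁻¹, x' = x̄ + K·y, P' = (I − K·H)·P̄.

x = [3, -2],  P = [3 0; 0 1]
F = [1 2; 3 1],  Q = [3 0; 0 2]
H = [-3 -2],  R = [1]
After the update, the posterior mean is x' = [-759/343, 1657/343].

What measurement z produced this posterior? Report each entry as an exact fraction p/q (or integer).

z = [-3]

x̄ = F·x = [-1, 7]
P̄ = F·P·Fᵀ + Q = [10 11; 11 30]
S = H·P̄·Hᵀ + R = [343]
K = P̄·Hᵀ·S⁻¹ = [-52/343; -93/343]
x' − x̄ = [-416/343, -744/343] = K·y
y = (KᵀK)⁻¹·Kᵀ·(x' − x̄) = [8]
z = y + H·x̄ = [8] + [-11] = [-3]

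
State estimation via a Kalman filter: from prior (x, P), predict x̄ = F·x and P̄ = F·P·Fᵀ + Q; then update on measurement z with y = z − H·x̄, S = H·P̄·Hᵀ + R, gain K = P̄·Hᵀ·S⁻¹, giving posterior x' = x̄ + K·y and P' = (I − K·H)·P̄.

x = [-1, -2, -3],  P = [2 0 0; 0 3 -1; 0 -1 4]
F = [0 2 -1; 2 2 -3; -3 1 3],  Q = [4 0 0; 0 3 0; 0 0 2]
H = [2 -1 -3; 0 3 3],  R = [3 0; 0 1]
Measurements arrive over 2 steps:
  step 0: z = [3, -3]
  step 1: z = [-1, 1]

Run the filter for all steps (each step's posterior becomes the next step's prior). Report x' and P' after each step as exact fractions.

step 0: x̄ = F·x = [-1, 3, -8]
step 0: P̄ = F·P·Fᵀ + Q = [24 32 -11; 32 71 -45; -11 -45 53]
step 0: y = z − H·x̄ = [-16, 12]
step 0: S = H·P̄·Hᵀ + R = [381 -24; -24 307]
step 0: K = P̄·Hᵀ·S⁻¹ = [1505/10581 763/3527; 41168/116391 10930/38797; -41176/116391 1960/38797]
step 0: x' = x̄ + K·y = [-7193/10581, 83965/116391, -201752/116391]
step 0: P' = (I − K·H)·P̄ = [35992/10581 -32590/10581 33353/10581; -32590/10581 436637/116391 -425707/116391; 33353/10581 -425707/116391 427667/116391]
step 1: x̄ = F·x = [369682/116391, 204980/38797, -283922/116391]
step 1: P̄ = F·P·Fᵀ + Q = [4342607/116391 1422493/38797 713327/116391; 1422493/38797 1788780/38797 102961/38797; 713327/116391 102961/38797 1074434/116391]
step 1: y = z − H·x̄ = [-1092581/116391, -292221/38797]
step 1: S = H·P̄·Hᵀ + R = [8979305/116391 136438/38797; 136438/38797 21214417/38797]
step 1: K = P̄·Hᵀ·S⁻¹ = [1192940422/4908494849 1144763874/4908494849; 1166046783/4908494849 1305607869/4908494849; -1165910345/4908494849 327563979/4908494849]
step 1: x' = x̄ + K·y = [-4230344086/4908494849, 5153758890/4908494849, -3496330510/4908494849]
step 1: P' = (I − K·H)·P̄ = [12826584153/4908494849 -10464791583/4908494849 10846379541/4908494849; -10464791583/4908494849 12866665692/4908494849 -12431463069/4908494849; 10846379541/4908494849 -12431463069/4908494849 12540651062/4908494849]

step 0: x' = [-7193/10581, 83965/116391, -201752/116391], P' = [35992/10581 -32590/10581 33353/10581; -32590/10581 436637/116391 -425707/116391; 33353/10581 -425707/116391 427667/116391]
step 1: x' = [-4230344086/4908494849, 5153758890/4908494849, -3496330510/4908494849], P' = [12826584153/4908494849 -10464791583/4908494849 10846379541/4908494849; -10464791583/4908494849 12866665692/4908494849 -12431463069/4908494849; 10846379541/4908494849 -12431463069/4908494849 12540651062/4908494849]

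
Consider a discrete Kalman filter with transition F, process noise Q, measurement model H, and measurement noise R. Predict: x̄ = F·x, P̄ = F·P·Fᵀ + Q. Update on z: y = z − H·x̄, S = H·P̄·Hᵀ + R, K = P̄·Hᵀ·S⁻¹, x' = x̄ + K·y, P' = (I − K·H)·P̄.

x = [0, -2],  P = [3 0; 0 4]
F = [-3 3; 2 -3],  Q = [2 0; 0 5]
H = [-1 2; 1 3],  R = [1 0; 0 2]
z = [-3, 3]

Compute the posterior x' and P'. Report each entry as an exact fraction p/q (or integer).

x̄ = F·x = [-6, 6]
P̄ = F·P·Fᵀ + Q = [65 -54; -54 53]
y = z − H·x̄ = [-21, -9]
S = H·P̄·Hᵀ + R = [494 307; 307 220]
K = P̄·Hᵀ·S⁻¹ = [-8281/14431 5193/14431; 2965/14431 2750/14431]
x' = x̄ + K·y = [40578/14431, -429/14431]
P' = (I − K·H)·P̄ = [9123/14431 421/14431; 421/14431 1693/14431]

x' = [40578/14431, -429/14431]
P' = [9123/14431 421/14431; 421/14431 1693/14431]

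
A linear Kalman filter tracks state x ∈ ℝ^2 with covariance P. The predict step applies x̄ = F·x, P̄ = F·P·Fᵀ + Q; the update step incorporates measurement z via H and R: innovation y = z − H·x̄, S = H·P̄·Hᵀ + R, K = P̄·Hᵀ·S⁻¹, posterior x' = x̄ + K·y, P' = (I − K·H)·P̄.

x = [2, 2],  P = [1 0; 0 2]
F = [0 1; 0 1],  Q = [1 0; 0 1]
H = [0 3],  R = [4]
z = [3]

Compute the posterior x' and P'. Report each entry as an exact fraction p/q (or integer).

x' = [44/31, 35/31]
P' = [57/31 8/31; 8/31 12/31]

x̄ = F·x = [2, 2]
P̄ = F·P·Fᵀ + Q = [3 2; 2 3]
y = z − H·x̄ = [-3]
S = H·P̄·Hᵀ + R = [31]
K = P̄·Hᵀ·S⁻¹ = [6/31; 9/31]
x' = x̄ + K·y = [44/31, 35/31]
P' = (I − K·H)·P̄ = [57/31 8/31; 8/31 12/31]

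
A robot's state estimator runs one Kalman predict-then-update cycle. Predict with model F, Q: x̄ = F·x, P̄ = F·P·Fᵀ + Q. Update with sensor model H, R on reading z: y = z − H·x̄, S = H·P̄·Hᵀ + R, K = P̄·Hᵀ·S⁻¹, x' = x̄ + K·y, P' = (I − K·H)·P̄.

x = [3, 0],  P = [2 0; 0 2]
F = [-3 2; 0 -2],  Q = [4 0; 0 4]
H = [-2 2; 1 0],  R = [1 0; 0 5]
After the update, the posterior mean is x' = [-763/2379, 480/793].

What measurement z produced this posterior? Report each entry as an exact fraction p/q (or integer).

z = [2, 3]

x̄ = F·x = [-9, 0]
P̄ = F·P·Fᵀ + Q = [30 -8; -8 12]
S = H·P̄·Hᵀ + R = [233 -76; -76 35]
K = P̄·Hᵀ·S⁻¹ = [-380/2379 1214/2379; 264/793 392/793]
x' − x̄ = [20648/2379, 480/793] = K·y
y = (KᵀK)⁻¹·Kᵀ·(x' − x̄) = [-16, 12]
z = y + H·x̄ = [-16, 12] + [18, -9] = [2, 3]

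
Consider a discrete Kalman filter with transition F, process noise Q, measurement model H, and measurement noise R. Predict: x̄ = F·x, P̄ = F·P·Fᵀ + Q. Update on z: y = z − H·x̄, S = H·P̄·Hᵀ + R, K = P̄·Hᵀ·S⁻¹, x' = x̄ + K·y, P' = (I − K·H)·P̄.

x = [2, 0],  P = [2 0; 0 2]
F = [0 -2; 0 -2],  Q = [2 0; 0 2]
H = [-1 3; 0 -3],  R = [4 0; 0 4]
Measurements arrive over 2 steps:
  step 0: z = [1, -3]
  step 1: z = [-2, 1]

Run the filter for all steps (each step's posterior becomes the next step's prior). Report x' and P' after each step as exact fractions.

step 0: x̄ = F·x = [0, 0]
step 0: P̄ = F·P·Fᵀ + Q = [10 8; 8 10]
step 0: y = z − H·x̄ = [1, -3]
step 0: S = H·P̄·Hᵀ + R = [56 -66; -66 94]
step 0: K = P̄·Hᵀ·S⁻¹ = [-67/227 -105/227; 22/227 -57/227]
step 0: x' = x̄ + K·y = [248/227, 193/227]
step 0: P' = (I − K·H)·P̄ = [688/227 140/227; 140/227 76/227]
step 1: x̄ = F·x = [-386/227, -386/227]
step 1: P̄ = F·P·Fᵀ + Q = [758/227 304/227; 304/227 758/227]
step 1: y = z − H·x̄ = [318/227, -931/227]
step 1: S = H·P̄·Hᵀ + R = [6664/227 -5910/227; -5910/227 7730/227]
step 1: K = P̄·Hᵀ·S⁻¹ = [-925/3653 -5691/18265; 394/3653 -3867/18265]
step 1: x' = x̄ + K·y = [-14197/18265, -12439/18265]
step 1: P' = (I − K·H)·P̄ = [41264/18265 7588/18265; 7588/18265 5156/18265]

step 0: x' = [248/227, 193/227], P' = [688/227 140/227; 140/227 76/227]
step 1: x' = [-14197/18265, -12439/18265], P' = [41264/18265 7588/18265; 7588/18265 5156/18265]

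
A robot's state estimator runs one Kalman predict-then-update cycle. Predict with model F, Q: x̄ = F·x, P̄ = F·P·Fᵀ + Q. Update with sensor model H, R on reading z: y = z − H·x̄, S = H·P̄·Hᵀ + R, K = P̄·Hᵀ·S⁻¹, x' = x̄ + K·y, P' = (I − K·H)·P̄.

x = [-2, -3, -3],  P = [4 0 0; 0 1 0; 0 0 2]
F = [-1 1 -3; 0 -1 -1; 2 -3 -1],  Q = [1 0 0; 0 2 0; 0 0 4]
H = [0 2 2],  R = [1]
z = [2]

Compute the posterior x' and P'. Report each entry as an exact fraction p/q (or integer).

x' = [8, 118/37, -392/185]
P' = [24 5 -5; 5 105/37 -103/37; -5 -103/37 551/185]

x̄ = F·x = [8, 6, 8]
P̄ = F·P·Fᵀ + Q = [24 5 -5; 5 5 5; -5 5 31]
y = z − H·x̄ = [-26]
S = H·P̄·Hᵀ + R = [185]
K = P̄·Hᵀ·S⁻¹ = [0; 4/37; 72/185]
x' = x̄ + K·y = [8, 118/37, -392/185]
P' = (I − K·H)·P̄ = [24 5 -5; 5 105/37 -103/37; -5 -103/37 551/185]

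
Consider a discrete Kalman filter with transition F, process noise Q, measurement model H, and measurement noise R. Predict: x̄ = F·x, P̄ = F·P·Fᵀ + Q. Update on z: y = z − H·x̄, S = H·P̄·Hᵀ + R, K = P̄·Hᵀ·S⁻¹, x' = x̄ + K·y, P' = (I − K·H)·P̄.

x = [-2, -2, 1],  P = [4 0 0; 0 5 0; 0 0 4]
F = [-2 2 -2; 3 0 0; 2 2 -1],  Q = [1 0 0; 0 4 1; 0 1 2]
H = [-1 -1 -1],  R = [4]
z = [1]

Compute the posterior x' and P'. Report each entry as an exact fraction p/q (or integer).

x' = [326/165, -334/165, -221/165]
P' = [7064/165 -5641/165 -1259/165; -5641/165 4919/165 886/165; -1259/165 886/165 689/165]

x̄ = F·x = [-2, -6, -9]
P̄ = F·P·Fᵀ + Q = [53 -24 12; -24 40 25; 12 25 42]
y = z − H·x̄ = [-16]
S = H·P̄·Hᵀ + R = [165]
K = P̄·Hᵀ·S⁻¹ = [-41/165; -41/165; -79/165]
x' = x̄ + K·y = [326/165, -334/165, -221/165]
P' = (I − K·H)·P̄ = [7064/165 -5641/165 -1259/165; -5641/165 4919/165 886/165; -1259/165 886/165 689/165]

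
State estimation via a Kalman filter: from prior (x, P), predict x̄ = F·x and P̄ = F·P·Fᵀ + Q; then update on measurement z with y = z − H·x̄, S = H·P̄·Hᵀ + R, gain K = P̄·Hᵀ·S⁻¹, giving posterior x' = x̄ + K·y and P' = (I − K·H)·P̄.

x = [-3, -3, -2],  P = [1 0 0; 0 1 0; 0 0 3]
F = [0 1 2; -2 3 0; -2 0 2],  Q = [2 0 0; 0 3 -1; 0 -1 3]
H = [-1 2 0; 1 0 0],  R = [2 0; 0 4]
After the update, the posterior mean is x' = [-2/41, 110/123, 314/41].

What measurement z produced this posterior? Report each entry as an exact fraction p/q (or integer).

z = [2, 2]

x̄ = F·x = [-7, -3, 2]
P̄ = F·P·Fᵀ + Q = [15 3 12; 3 16 3; 12 3 19]
S = H·P̄·Hᵀ + R = [69 -9; -9 19]
K = P̄·Hᵀ·S⁻¹ = [-6/205 159/205; 289/615 78/205; -1/205 129/205]
x' − x̄ = [285/41, 479/123, 232/41] = K·y
y = (KᵀK)⁻¹·Kᵀ·(x' − x̄) = [1, 9]
z = y + H·x̄ = [1, 9] + [1, -7] = [2, 2]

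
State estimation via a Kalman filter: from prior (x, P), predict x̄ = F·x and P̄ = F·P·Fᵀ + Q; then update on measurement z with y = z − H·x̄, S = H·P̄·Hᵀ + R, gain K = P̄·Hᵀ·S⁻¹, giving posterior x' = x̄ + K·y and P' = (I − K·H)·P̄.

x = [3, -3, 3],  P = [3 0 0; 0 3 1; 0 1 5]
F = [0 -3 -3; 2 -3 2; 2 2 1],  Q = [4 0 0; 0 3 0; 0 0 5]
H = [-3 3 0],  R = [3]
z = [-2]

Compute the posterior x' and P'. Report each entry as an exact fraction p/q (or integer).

x̄ = F·x = [0, 21, 3]
P̄ = F·P·Fᵀ + Q = [94 0 -42; 0 50 5; -42 5 38]
y = z − H·x̄ = [-65]
S = H·P̄·Hᵀ + R = [1299]
K = P̄·Hᵀ·S⁻¹ = [-94/433; 50/433; 47/433]
x' = x̄ + K·y = [6110/433, 5843/433, -1756/433]
P' = (I − K·H)·P̄ = [14194/433 14100/433 -4932/433; 14100/433 14150/433 -4885/433; -4932/433 -4885/433 9827/433]

x' = [6110/433, 5843/433, -1756/433]
P' = [14194/433 14100/433 -4932/433; 14100/433 14150/433 -4885/433; -4932/433 -4885/433 9827/433]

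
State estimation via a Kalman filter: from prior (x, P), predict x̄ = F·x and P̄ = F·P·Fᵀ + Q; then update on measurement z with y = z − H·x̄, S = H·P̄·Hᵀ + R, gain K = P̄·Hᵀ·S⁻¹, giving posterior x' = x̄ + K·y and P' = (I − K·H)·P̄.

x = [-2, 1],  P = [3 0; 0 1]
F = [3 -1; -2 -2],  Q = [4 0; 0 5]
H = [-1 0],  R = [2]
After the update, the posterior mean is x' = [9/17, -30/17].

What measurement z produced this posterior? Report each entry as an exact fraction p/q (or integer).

z = [-1]

x̄ = F·x = [-7, 2]
P̄ = F·P·Fᵀ + Q = [32 -16; -16 21]
S = H·P̄·Hᵀ + R = [34]
K = P̄·Hᵀ·S⁻¹ = [-16/17; 8/17]
x' − x̄ = [128/17, -64/17] = K·y
y = (KᵀK)⁻¹·Kᵀ·(x' − x̄) = [-8]
z = y + H·x̄ = [-8] + [7] = [-1]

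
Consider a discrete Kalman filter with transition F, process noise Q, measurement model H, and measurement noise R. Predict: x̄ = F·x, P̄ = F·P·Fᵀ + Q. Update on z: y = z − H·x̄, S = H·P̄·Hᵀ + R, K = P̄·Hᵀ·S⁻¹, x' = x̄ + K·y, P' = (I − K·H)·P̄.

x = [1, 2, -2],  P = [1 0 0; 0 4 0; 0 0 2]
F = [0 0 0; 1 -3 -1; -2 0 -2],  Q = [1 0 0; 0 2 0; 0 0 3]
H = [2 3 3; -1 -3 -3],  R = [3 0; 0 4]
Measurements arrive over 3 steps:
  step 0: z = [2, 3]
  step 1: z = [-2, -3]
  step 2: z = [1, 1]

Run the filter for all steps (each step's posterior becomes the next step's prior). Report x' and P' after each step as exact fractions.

step 0: x̄ = F·x = [0, -3, 2]
step 0: P̄ = F·P·Fᵀ + Q = [1 0 0; 0 41 2; 0 2 15]
step 0: y = z − H·x̄ = [5, 0]
step 0: S = H·P̄·Hᵀ + R = [547 -542; -542 545]
step 0: K = P̄·Hᵀ·S⁻¹ = [548/4351 537/4351; 387/4351 -645/4351; 153/4351 -255/4351]
step 0: x' = x̄ + K·y = [2740/4351, -11118/4351, 9467/4351]
step 0: P' = (I − K·H)·P̄ = [3792/4351 -1419/4351 -561/4351; -1419/4351 45263/4351 -43930/4351; -561/4351 -43930/4351 44457/4351]
step 1: x̄ = F·x = [0, 26627/4351, -24414/4351]
step 1: P̄ = F·P·Fᵀ + Q = [1 0 0; 0 210374/4351 -190764/4351; 0 -190764/4351 201561/4351]
step 1: y = z − H·x̄ = [-15341/4351, -6414/4351]
step 1: S = H·P̄·Hᵀ + R = [304120/4351 -282365/4351; -282365/4351 295418/4351]
step 1: K = P̄·Hᵀ·S⁻¹ = [308471/2324185 52122/464837; 35298/464837 -58830/464837; 97173/2324185 -32391/464837]
step 1: x' = x̄ + K·y = [-1471801/2324185, 2806951/464837, -13145163/2324185]
step 1: P' = (I − K·H)·P̄ = [1967853/2324185 -129426/464837 -356301/2324185; -129426/464837 21202498/464837 -21080916/464837; -356301/2324185 -21080916/464837 105739287/2324185]
step 2: x̄ = F·x = [0, -30430903/2324185, 29233928/2324185]
step 2: P̄ = F·P·Fᵀ + Q = [1 0 0; 0 438635822/2324185 -428767392/2324185; 0 -428767392/2324185 434950707/2324185]
step 2: y = z − H·x̄ = [1183022/464837, -253348/464837]
step 2: S = H·P̄·Hᵀ + R = [32147000/464837 -29822815/464837; -29822815/464837 31217326/464837]
step 2: K = P̄·Hᵀ·S⁻¹ = [32611837/245555075 5499726/49111015; 17763174/245555075 -5921058/49111015; 11129967/245555075 -3709989/49111015]
step 2: x' = x̄ + K·y = [68010502/245555075, -3153746081/245555075, 3127062742/245555075]
step 2: P' = (I − K·H)·P̄ = [207830031/245555075 -65131638/245555075 -40809879/245555075; -65131638/245555075 45739429114/245555075 -45678244848/245555075; -40809879/245555075 -45678244848/245555075 45716581401/245555075]

step 0: x' = [2740/4351, -11118/4351, 9467/4351], P' = [3792/4351 -1419/4351 -561/4351; -1419/4351 45263/4351 -43930/4351; -561/4351 -43930/4351 44457/4351]
step 1: x' = [-1471801/2324185, 2806951/464837, -13145163/2324185], P' = [1967853/2324185 -129426/464837 -356301/2324185; -129426/464837 21202498/464837 -21080916/464837; -356301/2324185 -21080916/464837 105739287/2324185]
step 2: x' = [68010502/245555075, -3153746081/245555075, 3127062742/245555075], P' = [207830031/245555075 -65131638/245555075 -40809879/245555075; -65131638/245555075 45739429114/245555075 -45678244848/245555075; -40809879/245555075 -45678244848/245555075 45716581401/245555075]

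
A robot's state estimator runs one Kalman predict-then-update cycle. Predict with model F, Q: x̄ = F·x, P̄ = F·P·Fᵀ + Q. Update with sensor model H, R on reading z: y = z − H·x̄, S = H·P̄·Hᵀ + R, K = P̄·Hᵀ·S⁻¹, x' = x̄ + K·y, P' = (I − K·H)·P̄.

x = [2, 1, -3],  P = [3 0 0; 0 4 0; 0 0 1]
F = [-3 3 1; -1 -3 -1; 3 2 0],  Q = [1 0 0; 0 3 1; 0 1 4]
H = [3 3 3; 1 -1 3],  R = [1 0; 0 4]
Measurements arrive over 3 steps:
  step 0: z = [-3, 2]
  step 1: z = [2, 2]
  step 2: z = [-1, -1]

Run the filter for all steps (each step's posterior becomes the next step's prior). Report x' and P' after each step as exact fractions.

step 0: x' = [-97680/14701, 29960/14701, 52930/14701], P' = [362761/14701 -537928/44103 -544121/44103; -537928/44103 838478/132309 776830/132309; -544121/44103 776830/132309 849923/132309]
step 1: x' = [-18198155152/9150115403, 11564130262/9150115403, 12864474668/9150115403], P' = [357694850882/9150115403 -172632171950/9150115403 -182689660940/9150115403; -172632171950/9150115403 85934561789/9150115403 86270808081/9150115403; -182689660940/9150115403 86270808081/9150115403 95488248455/9150115403]
step 2: x' = [2157504463602977/954931451954868, -10579448842286/8841957888471, -16422576240307/11789277184628], P' = [37608714659968393/954931451954868 -167803088105896/8841957888471 -237457983838887/11789277184628; -167803088105896/8841957888471 27794812784223/2947319296157 27996177279789/2947319296157; -237457983838887/11789277184628 27996177279789/2947319296157 124246102177381/11789277184628]

step 0: x̄ = F·x = [-6, -2, 8]
step 0: P̄ = F·P·Fᵀ + Q = [65 -28 -3; -28 43 -32; -3 -32 47]
step 0: y = z − H·x̄ = [-3, -18]
step 0: S = H·P̄·Hᵀ + R = [262 261; 261 765]
step 0: K = P̄·Hᵀ·S⁻¹ = [6234/14701 -1538/44103; 508/14701 -30443/132309; -1870/14701 35144/132309]
step 0: x' = x̄ + K·y = [-97680/14701, 29960/14701, 52930/14701]
step 0: P' = (I − K·H)·P̄ = [362761/14701 -537928/44103 -544121/44103; -537928/44103 838478/132309 776830/132309; -544121/44103 776830/132309 849923/132309]
step 1: x̄ = F·x = [435850/14701, -45130/14701, -233120/14701]
step 1: P̄ = F·P·Fᵀ + Q = [81415445/132309 -16210088/132309 -32537554/132309; -16210088/132309 3771551/132309 6401947/132309; -32537554/132309 6401947/132309 13901381/132309]
step 1: y = z − H·x̄ = [-443398/14701, 4062/241]
step 1: S = H·P̄·Hᵀ + R = [14411688/14701 32815/723; 32815/723 157571/2169]
step 1: K = P̄·Hᵀ·S⁻¹ = [7119053976/9150115403 -4435489997/9150115403; -1280406240/9150115403 61422626/9150115403; -2791813212/9150115403 4376069086/9150115403]
step 1: x' = x̄ + K·y = [-18198155152/9150115403, 11564130262/9150115403, 12864474668/9150115403]
step 1: P' = (I − K·H)·P̄ = [357694850882/9150115403 -172632171950/9150115403 -182689660940/9150115403; -172632171950/9150115403 85934561789/9150115403 86270808081/9150115403; -182689660940/9150115403 86270808081/9150115403 95488248455/9150115403]
step 2: x̄ = F·x = [102151330910/9150115403, -29358710302/9150115403, -31466204932/9150115403]
step 2: P̄ = F·P·Fᵀ + Q = [8818444987123/9150115403 -1714611953976/9150115403 -3597070169712/9150115403; -1714611953976/9150115403 370496996553/9150115403 694939450131/9150115403; -3597070169712/9150115403 694939450131/9150115403 1528006303306/9150115403]
step 2: y = z − H·x̄ = [-10240720187/703855031, -46261541819/9150115403]
step 2: S = H·P̄·Hᵀ + R = [1027716659555/703855031 7745797362/703855031; 7745797362/703855031 654765363936/9150115403]
step 2: K = P̄·Hᵀ·S⁻¹ = [125942226790889/159155241992478 -492710474361095/954931451954868; -430117913860/2947319296157 194517264884/8841957888471; -1840758813525/5894638592314 5823903393525/11789277184628]
step 2: x' = x̄ + K·y = [2157504463602977/954931451954868, -10579448842286/8841957888471, -16422576240307/11789277184628]
step 2: P' = (I − K·H)·P̄ = [37608714659968393/954931451954868 -167803088105896/8841957888471 -237457983838887/11789277184628; -167803088105896/8841957888471 27794812784223/2947319296157 27996177279789/2947319296157; -237457983838887/11789277184628 27996177279789/2947319296157 124246102177381/11789277184628]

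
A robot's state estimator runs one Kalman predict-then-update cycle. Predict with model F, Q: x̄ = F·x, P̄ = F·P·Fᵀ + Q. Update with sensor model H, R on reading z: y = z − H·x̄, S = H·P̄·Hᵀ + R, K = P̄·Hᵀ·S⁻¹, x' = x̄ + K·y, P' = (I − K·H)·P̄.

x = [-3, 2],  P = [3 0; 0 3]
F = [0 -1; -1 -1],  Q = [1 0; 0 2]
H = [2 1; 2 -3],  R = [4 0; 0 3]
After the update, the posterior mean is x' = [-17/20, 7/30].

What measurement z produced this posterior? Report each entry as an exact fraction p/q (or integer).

x̄ = F·x = [-2, 1]
P̄ = F·P·Fᵀ + Q = [4 3; 3 8]
S = H·P̄·Hᵀ + R = [40 -20; -20 55]
K = P̄·Hᵀ·S⁻¹ = [13/40 1/10; 41/180 -11/45]
x' − x̄ = [23/20, -23/30] = K·y
y = (KᵀK)⁻¹·Kᵀ·(x' − x̄) = [2, 5]
z = y + H·x̄ = [2, 5] + [-3, -7] = [-1, -2]

z = [-1, -2]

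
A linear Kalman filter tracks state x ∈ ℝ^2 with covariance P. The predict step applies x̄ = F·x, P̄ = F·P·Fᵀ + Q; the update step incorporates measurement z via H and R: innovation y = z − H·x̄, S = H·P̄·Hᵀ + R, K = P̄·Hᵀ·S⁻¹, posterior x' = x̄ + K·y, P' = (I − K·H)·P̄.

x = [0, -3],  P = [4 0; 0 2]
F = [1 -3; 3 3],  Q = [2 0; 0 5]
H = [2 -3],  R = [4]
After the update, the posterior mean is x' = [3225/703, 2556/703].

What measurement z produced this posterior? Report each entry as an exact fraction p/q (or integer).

z = [-2]

x̄ = F·x = [9, -9]
P̄ = F·P·Fᵀ + Q = [24 -6; -6 59]
S = H·P̄·Hᵀ + R = [703]
K = P̄·Hᵀ·S⁻¹ = [66/703; -189/703]
x' − x̄ = [-3102/703, 8883/703] = K·y
y = (KᵀK)⁻¹·Kᵀ·(x' − x̄) = [-47]
z = y + H·x̄ = [-47] + [45] = [-2]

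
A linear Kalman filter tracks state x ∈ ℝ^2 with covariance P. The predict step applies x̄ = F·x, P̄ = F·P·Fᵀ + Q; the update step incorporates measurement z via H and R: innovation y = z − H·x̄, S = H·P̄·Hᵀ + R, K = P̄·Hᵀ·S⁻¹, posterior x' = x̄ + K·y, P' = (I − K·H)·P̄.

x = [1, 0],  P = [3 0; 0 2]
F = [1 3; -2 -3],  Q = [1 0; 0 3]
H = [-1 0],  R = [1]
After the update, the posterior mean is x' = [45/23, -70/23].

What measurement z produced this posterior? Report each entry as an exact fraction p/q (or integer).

z = [-2]

x̄ = F·x = [1, -2]
P̄ = F·P·Fᵀ + Q = [22 -24; -24 33]
S = H·P̄·Hᵀ + R = [23]
K = P̄·Hᵀ·S⁻¹ = [-22/23; 24/23]
x' − x̄ = [22/23, -24/23] = K·y
y = (KᵀK)⁻¹·Kᵀ·(x' − x̄) = [-1]
z = y + H·x̄ = [-1] + [-1] = [-2]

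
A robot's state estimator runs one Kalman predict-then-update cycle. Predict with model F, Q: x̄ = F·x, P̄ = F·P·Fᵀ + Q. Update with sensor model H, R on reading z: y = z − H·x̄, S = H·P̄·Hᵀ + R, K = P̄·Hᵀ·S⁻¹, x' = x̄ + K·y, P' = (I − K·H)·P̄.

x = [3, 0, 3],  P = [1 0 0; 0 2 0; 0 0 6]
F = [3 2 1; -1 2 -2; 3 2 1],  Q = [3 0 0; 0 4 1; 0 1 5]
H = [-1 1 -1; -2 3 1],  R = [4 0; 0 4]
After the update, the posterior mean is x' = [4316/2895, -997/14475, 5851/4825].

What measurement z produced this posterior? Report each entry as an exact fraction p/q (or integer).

x̄ = F·x = [12, -9, 12]
P̄ = F·P·Fᵀ + Q = [26 -7 23; -7 37 -6; 23 -6 28]
S = H·P̄·Hᵀ + R = [167 205; 205 425]
K = P̄·Hᵀ·S⁻¹ = [-271/579 313/2895; -629/5790 9623/28950; -1123/1930 1891/9650]
x' − x̄ = [-30424/2895, 129278/14475, -52049/4825] = K·y
y = (KᵀK)⁻¹·Kᵀ·(x' − x̄) = [31, 37]
z = y + H·x̄ = [31, 37] + [-33, -39] = [-2, -2]

z = [-2, -2]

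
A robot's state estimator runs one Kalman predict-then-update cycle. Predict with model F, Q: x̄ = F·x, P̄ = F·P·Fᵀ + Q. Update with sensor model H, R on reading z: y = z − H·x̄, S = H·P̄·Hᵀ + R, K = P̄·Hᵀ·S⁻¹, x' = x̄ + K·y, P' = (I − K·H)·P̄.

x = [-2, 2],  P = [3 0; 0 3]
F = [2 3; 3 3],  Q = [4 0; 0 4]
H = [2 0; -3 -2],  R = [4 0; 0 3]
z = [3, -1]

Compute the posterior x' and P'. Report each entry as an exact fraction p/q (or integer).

x' = [8473/6334, -9211/6334]
P' = [2005/3167 -2679/3167; -2679/3167 5802/3167]

x̄ = F·x = [2, 0]
P̄ = F·P·Fᵀ + Q = [43 45; 45 58]
y = z − H·x̄ = [-1, 5]
S = H·P̄·Hᵀ + R = [176 -438; -438 1162]
K = P̄·Hᵀ·S⁻¹ = [2005/6334 -219/3167; -2679/6334 -1189/3167]
x' = x̄ + K·y = [8473/6334, -9211/6334]
P' = (I − K·H)·P̄ = [2005/3167 -2679/3167; -2679/3167 5802/3167]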